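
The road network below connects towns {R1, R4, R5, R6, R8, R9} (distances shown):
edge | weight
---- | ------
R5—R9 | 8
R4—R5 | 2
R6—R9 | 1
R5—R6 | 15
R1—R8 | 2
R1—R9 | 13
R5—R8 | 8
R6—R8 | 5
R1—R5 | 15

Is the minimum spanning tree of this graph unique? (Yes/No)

Kruskal: consider edges lightest-first.
R6—R9 (1): add — endpoints in different components.
R1—R8 (2): add — endpoints in different components.
R4—R5 (2): add — endpoints in different components.
R6—R8 (5): add — endpoints in different components.
R5—R8 (8): add — endpoints in different components.
Non-tree edge R5—R9 has weight 8, equal to the heaviest edge on its tree cycle — swapping gives another MST of the same weight. Not unique.

No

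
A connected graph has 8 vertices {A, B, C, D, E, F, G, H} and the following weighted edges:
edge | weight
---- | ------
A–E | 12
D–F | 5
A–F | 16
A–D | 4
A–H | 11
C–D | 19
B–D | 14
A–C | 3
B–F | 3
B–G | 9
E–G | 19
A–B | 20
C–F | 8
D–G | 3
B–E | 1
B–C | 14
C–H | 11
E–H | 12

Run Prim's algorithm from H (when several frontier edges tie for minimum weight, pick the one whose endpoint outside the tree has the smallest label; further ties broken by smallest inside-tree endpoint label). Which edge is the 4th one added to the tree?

Prim, starting at H.
Step 1: cheapest edge leaving the tree is A–H (11); add A.
Step 2: cheapest edge leaving the tree is A–C (3); add C.
Step 3: cheapest edge leaving the tree is A–D (4); add D.
Step 4: cheapest edge leaving the tree is D–G (3); add G.
Step 5: cheapest edge leaving the tree is D–F (5); add F.
Step 6: cheapest edge leaving the tree is B–F (3); add B.
Step 7: cheapest edge leaving the tree is B–E (1); add E.
The 4th edge added is D–G.

D-G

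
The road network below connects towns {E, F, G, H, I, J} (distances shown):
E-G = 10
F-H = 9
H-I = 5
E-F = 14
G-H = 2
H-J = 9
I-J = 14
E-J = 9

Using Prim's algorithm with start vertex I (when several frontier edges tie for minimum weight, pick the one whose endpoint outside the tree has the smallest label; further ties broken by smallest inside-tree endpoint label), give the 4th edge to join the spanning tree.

H-J

Grow the tree from I using Prim:
Step 1: frontier [H-I 5, I-J 14] → take H-I (5); add H.
Step 2: frontier [G-H 2, F-H 9, H-J 9, I-J 14] → take G-H (2); add G.
Step 3: frontier [E-G 10, F-H 9, H-J 9, I-J 14] → take F-H (9); add F.
Step 4: frontier [E-F 14, E-G 10, H-J 9, I-J 14] → take H-J (9); add J.
Step 5: frontier [E-F 14, E-G 10, E-J 9] → take E-J (9); add E.
The 4th edge added is H-J.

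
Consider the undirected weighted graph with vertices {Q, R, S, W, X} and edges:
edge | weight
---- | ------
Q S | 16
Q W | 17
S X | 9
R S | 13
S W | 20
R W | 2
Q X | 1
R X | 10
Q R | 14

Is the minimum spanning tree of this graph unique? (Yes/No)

Yes

Kruskal: consider edges lightest-first.
Q X (1): add — endpoints in different components.
R W (2): add — endpoints in different components.
S X (9): add — endpoints in different components.
R X (10): add — endpoints in different components.
Every non-tree edge has weight strictly greater than the heaviest edge on the tree path between its endpoints, so the MST is unique.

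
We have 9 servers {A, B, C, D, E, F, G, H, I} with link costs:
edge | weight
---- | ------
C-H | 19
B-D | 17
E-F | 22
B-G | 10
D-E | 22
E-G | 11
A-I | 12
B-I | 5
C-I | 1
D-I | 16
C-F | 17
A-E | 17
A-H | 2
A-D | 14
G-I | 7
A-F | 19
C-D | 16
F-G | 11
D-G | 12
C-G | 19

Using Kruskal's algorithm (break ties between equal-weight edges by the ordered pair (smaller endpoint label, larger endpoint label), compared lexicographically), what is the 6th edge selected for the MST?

F-G

Sort edges by weight, then run Kruskal:
C-I (1): add — endpoints in different components.
A-H (2): add — endpoints in different components.
B-I (5): add — endpoints in different components.
G-I (7): add — endpoints in different components.
B-G (10): skip — B and G already connected.
E-G (11): add — endpoints in different components.
F-G (11): add — endpoints in different components.
A-I (12): add — endpoints in different components.
D-G (12): add — endpoints in different components.
The 6th edge added is F-G.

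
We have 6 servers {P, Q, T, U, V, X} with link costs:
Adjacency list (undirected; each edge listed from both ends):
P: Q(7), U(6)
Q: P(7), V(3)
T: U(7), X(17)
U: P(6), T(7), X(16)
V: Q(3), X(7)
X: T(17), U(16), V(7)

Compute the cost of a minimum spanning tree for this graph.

Grow the tree from P using Prim:
Step 1: frontier [P-U 6, P-Q 7] → take P-U (6); add U.
Step 2: frontier [P-Q 7, T-U 7, U-X 16] → take P-Q (7); add Q.
Step 3: frontier [Q-V 3, T-U 7, U-X 16] → take Q-V (3); add V.
Step 4: frontier [T-U 7, U-X 16, V-X 7] → take T-U (7); add T.
Step 5: frontier [T-X 17, U-X 16, V-X 7] → take V-X (7); add X.
MST edges: P-U, P-Q, Q-V, T-U, V-X; total weight 6+7+3+7+7 = 30.

30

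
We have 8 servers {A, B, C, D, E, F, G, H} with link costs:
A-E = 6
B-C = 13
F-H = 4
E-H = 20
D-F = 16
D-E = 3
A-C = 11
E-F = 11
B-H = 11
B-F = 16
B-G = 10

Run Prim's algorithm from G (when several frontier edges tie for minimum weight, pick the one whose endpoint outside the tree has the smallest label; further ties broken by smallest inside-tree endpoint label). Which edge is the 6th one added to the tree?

A-E

Prim, starting at G.
Step 1: frontier [B-G 10] → take B-G (10); add B.
Step 2: frontier [B-H 11, B-C 13, B-F 16] → take B-H (11); add H.
Step 3: frontier [B-C 13, B-F 16, F-H 4, E-H 20] → take F-H (4); add F.
Step 4: frontier [B-C 13, E-F 11, D-F 16, E-H 20] → take E-F (11); add E.
Step 5: frontier [B-C 13, D-E 3, A-E 6, D-F 16] → take D-E (3); add D.
Step 6: frontier [B-C 13, A-E 6] → take A-E (6); add A.
Step 7: frontier [A-C 11, B-C 13] → take A-C (11); add C.
The 6th edge added is A-E.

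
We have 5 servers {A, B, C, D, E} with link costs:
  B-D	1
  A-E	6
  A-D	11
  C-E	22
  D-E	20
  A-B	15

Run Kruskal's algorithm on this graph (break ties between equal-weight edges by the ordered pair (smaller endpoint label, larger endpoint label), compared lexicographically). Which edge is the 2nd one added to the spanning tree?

A-E

Kruskal: consider edges lightest-first.
B-D (1): add. Components now {A} {B,D} {C} {E}
A-E (6): add. Components now {A,E} {B,D} {C}
A-D (11): add. Components now {A,B,D,E} {C}
A-B (15): skip — A and B already connected.
D-E (20): skip — D and E already connected.
C-E (22): add. Components now {A,B,C,D,E}
The 2nd edge added is A-E.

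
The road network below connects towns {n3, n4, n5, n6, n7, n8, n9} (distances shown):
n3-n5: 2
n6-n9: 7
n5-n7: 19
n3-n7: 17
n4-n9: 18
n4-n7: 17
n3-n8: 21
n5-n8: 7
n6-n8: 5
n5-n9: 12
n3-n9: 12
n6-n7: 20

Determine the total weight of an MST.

Kruskal: consider edges lightest-first.
n3-n5 (2): add. Components now {n6} {n3,n5} {n8} {n4} {n7} {n9}
n6-n8 (5): add. Components now {n6,n8} {n3,n5} {n4} {n7} {n9}
n5-n8 (7): add. Components now {n3,n5,n6,n8} {n4} {n7} {n9}
n6-n9 (7): add. Components now {n3,n5,n6,n8,n9} {n4} {n7}
n3-n9 (12): skip — n9 and n3 already connected.
n5-n9 (12): skip — n5 and n9 already connected.
n3-n7 (17): add. Components now {n3,n5,n6,n7,n8,n9} {n4}
n4-n7 (17): add. Components now {n3,n4,n5,n6,n7,n8,n9}
MST edges: n3-n5, n6-n8, n5-n8, n6-n9, n3-n7, n4-n7; total weight 2+5+7+7+17+17 = 55.

55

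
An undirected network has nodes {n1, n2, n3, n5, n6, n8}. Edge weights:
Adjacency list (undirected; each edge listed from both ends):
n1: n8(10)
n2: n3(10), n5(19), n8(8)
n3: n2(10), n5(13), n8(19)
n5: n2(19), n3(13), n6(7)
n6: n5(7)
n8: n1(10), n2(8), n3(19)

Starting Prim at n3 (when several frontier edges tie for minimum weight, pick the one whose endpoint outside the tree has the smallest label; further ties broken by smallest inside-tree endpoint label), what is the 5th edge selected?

Prim, starting at n3.
Step 1: cheapest edge leaving the tree is n2—n3 (10); add n2.
Step 2: cheapest edge leaving the tree is n2—n8 (8); add n8.
Step 3: cheapest edge leaving the tree is n1—n8 (10); add n1.
Step 4: cheapest edge leaving the tree is n3—n5 (13); add n5.
Step 5: cheapest edge leaving the tree is n5—n6 (7); add n6.
The 5th edge added is n5—n6.

n5-n6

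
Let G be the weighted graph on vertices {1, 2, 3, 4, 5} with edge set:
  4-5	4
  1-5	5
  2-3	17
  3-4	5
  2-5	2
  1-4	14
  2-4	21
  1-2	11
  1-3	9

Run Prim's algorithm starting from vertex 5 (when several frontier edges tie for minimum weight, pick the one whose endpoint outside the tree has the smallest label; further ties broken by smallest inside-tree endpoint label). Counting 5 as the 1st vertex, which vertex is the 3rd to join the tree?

4

Prim, starting at 5.
Step 1: frontier [2-5 2, 4-5 4, 1-5 5] → take 2-5 (2); add 2.
Step 2: frontier [1-2 11, 2-3 17, 2-4 21, 4-5 4, 1-5 5] → take 4-5 (4); add 4.
Step 3: frontier [1-2 11, 2-3 17, 3-4 5, 1-4 14, 1-5 5] → take 1-5 (5); add 1.
Step 4: frontier [1-3 9, 2-3 17, 3-4 5] → take 3-4 (5); add 3.
Vertex order: 5, 2, 4, 1, 3. The 3rd vertex is 4.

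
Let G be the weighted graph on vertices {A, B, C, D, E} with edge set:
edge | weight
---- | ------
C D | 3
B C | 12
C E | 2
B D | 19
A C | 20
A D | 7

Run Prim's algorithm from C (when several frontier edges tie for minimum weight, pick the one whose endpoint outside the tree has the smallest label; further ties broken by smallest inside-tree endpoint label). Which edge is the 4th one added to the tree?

B-C

Grow the tree from C using Prim:
Step 1: frontier [C E 2, C D 3, B C 12, A C 20] → take C E (2); add E.
Step 2: frontier [C D 3, B C 12, A C 20] → take C D (3); add D.
Step 3: frontier [B C 12, A C 20, A D 7, B D 19] → take A D (7); add A.
Step 4: frontier [B C 12, B D 19] → take B C (12); add B.
The 4th edge added is B C.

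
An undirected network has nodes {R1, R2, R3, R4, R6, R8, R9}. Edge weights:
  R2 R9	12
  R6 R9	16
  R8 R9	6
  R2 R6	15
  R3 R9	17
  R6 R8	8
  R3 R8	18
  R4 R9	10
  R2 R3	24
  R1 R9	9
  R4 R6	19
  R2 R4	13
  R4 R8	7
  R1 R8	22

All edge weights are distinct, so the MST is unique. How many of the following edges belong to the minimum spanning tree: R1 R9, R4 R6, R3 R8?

Kruskal's algorithm — process edges by increasing weight (ties by edge label):
R8 R9 (6): add — endpoints in different components.
R4 R8 (7): add — endpoints in different components.
R6 R8 (8): add — endpoints in different components.
R1 R9 (9): add — endpoints in different components.
R4 R9 (10): skip — R9 and R4 already connected.
R2 R9 (12): add — endpoints in different components.
R2 R4 (13): skip — R2 and R4 already connected.
R2 R6 (15): skip — R2 and R6 already connected.
R6 R9 (16): skip — R9 and R6 already connected.
R3 R9 (17): add — endpoints in different components.
MST edge set: {R8 R9, R4 R8, R6 R8, R1 R9, R2 R9, R3 R9}.
Of the listed edges, {R1 R9} are in the MST → 1.

1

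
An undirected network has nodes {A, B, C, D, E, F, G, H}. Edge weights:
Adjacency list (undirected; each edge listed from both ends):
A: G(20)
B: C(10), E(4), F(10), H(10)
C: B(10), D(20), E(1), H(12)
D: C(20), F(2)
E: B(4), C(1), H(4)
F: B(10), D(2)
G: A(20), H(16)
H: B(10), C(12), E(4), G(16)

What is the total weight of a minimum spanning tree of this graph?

57

Sort edges by weight, then run Kruskal:
C—E (1): add — endpoints in different components.
D—F (2): add — endpoints in different components.
B—E (4): add — endpoints in different components.
E—H (4): add — endpoints in different components.
B—C (10): skip — B and C already connected.
B—F (10): add — endpoints in different components.
B—H (10): skip — B and H already connected.
C—H (12): skip — C and H already connected.
G—H (16): add — endpoints in different components.
A—G (20): add — endpoints in different components.
MST edges: C—E, D—F, B—E, E—H, B—F, G—H, A—G; total weight 1+2+4+4+10+16+20 = 57.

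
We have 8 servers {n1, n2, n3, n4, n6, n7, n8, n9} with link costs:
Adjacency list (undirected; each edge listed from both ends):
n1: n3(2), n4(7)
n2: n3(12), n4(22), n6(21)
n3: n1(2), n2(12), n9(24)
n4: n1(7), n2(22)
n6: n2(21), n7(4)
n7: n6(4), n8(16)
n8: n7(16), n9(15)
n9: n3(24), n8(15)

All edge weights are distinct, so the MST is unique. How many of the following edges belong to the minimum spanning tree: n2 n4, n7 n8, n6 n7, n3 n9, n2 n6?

Kruskal's algorithm — process edges by increasing weight (ties by edge label):
n1 n3 (2): add — endpoints in different components.
n6 n7 (4): add — endpoints in different components.
n1 n4 (7): add — endpoints in different components.
n2 n3 (12): add — endpoints in different components.
n8 n9 (15): add — endpoints in different components.
n7 n8 (16): add — endpoints in different components.
n2 n6 (21): add — endpoints in different components.
MST edge set: {n1 n3, n6 n7, n1 n4, n2 n3, n8 n9, n7 n8, n2 n6}.
Of the listed edges, {n7 n8, n6 n7, n2 n6} are in the MST → 3.

3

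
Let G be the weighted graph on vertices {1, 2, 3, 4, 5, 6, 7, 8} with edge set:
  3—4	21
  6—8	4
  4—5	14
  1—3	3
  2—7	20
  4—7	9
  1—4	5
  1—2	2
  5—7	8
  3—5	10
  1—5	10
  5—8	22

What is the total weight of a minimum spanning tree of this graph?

53

Kruskal's algorithm — process edges by increasing weight (ties by edge label):
1—2 (2): add — endpoints in different components.
1—3 (3): add — endpoints in different components.
6—8 (4): add — endpoints in different components.
1—4 (5): add — endpoints in different components.
5—7 (8): add — endpoints in different components.
4—7 (9): add — endpoints in different components.
1—5 (10): skip — 1 and 5 already connected.
3—5 (10): skip — 3 and 5 already connected.
4—5 (14): skip — 4 and 5 already connected.
2—7 (20): skip — 2 and 7 already connected.
3—4 (21): skip — 3 and 4 already connected.
5—8 (22): add — endpoints in different components.
MST edges: 1—2, 1—3, 6—8, 1—4, 5—7, 4—7, 5—8; total weight 2+3+4+5+8+9+22 = 53.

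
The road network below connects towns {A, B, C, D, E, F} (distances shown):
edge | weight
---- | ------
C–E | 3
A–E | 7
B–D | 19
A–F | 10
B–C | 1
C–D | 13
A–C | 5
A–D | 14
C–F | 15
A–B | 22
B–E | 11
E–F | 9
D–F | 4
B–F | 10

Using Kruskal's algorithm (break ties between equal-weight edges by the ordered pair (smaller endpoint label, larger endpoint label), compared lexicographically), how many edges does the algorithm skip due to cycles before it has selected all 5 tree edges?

Kruskal: consider edges lightest-first.
B–C (1): add. Components now {A} {B,C} {D} {E} {F}
C–E (3): add. Components now {A} {B,C,E} {D} {F}
D–F (4): add. Components now {A} {B,C,E} {D,F}
A–C (5): add. Components now {A,B,C,E} {D,F}
A–E (7): skip — A and E already connected.
E–F (9): add. Components now {A,B,C,D,E,F}
Edges rejected before the tree was complete: 1.

1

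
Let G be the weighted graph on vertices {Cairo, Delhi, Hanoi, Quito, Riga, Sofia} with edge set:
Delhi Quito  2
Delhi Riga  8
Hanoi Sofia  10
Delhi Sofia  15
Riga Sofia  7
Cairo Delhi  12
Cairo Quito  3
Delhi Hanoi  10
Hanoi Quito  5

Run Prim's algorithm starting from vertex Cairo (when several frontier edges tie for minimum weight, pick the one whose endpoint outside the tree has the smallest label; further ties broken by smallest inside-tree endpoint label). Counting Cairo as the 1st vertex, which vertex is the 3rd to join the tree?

Delhi

Prim's algorithm from Cairo:
Step 1: frontier [Cairo Quito 3, Cairo Delhi 12] → take Cairo Quito (3); add Quito.
Step 2: frontier [Cairo Delhi 12, Delhi Quito 2, Hanoi Quito 5] → take Delhi Quito (2); add Delhi.
Step 3: frontier [Delhi Riga 8, Delhi Hanoi 10, Delhi Sofia 15, Hanoi Quito 5] → take Hanoi Quito (5); add Hanoi.
Step 4: frontier [Delhi Riga 8, Delhi Sofia 15, Hanoi Sofia 10] → take Delhi Riga (8); add Riga.
Step 5: frontier [Delhi Sofia 15, Hanoi Sofia 10, Riga Sofia 7] → take Riga Sofia (7); add Sofia.
Vertex order: Cairo, Quito, Delhi, Hanoi, Riga, Sofia. The 3rd vertex is Delhi.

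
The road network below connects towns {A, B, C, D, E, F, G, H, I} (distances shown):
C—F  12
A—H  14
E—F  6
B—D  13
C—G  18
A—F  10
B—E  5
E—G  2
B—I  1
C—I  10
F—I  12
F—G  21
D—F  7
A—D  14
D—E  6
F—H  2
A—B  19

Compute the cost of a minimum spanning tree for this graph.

42

Kruskal's algorithm — process edges by increasing weight (ties by edge label):
B—I (1): add — endpoints in different components.
E—G (2): add — endpoints in different components.
F—H (2): add — endpoints in different components.
B—E (5): add — endpoints in different components.
D—E (6): add — endpoints in different components.
E—F (6): add — endpoints in different components.
D—F (7): skip — D and F already connected.
A—F (10): add — endpoints in different components.
C—I (10): add — endpoints in different components.
MST edges: B—I, E—G, F—H, B—E, D—E, E—F, A—F, C—I; total weight 1+2+2+5+6+6+10+10 = 42.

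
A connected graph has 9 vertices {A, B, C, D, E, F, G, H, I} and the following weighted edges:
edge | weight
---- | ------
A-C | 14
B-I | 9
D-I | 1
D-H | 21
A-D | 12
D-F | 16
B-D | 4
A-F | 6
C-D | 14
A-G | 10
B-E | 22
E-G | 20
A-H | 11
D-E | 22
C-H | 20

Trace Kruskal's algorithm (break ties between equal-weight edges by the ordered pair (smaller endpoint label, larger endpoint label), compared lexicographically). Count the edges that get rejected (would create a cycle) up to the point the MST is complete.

4

Kruskal's algorithm — process edges by increasing weight (ties by edge label):
D-I (1): add — endpoints in different components.
B-D (4): add — endpoints in different components.
A-F (6): add — endpoints in different components.
B-I (9): skip — B and I already connected.
A-G (10): add — endpoints in different components.
A-H (11): add — endpoints in different components.
A-D (12): add — endpoints in different components.
A-C (14): add — endpoints in different components.
C-D (14): skip — C and D already connected.
D-F (16): skip — D and F already connected.
C-H (20): skip — C and H already connected.
E-G (20): add — endpoints in different components.
Edges rejected before the tree was complete: 4.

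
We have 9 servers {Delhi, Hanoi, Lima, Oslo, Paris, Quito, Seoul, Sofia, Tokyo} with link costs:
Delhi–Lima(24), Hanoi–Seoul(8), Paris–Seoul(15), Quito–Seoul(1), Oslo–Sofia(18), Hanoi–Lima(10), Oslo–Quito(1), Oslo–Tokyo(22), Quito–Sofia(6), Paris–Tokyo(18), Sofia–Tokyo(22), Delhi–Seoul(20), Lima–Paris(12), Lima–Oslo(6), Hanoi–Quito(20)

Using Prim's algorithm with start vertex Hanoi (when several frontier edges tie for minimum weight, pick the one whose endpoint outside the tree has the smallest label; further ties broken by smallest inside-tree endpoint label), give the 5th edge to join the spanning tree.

Prim, starting at Hanoi.
Step 1: cheapest edge leaving the tree is Hanoi–Seoul (8); add Seoul.
Step 2: cheapest edge leaving the tree is Quito–Seoul (1); add Quito.
Step 3: cheapest edge leaving the tree is Oslo–Quito (1); add Oslo.
Step 4: cheapest edge leaving the tree is Lima–Oslo (6); add Lima.
Step 5: cheapest edge leaving the tree is Quito–Sofia (6); add Sofia.
Step 6: cheapest edge leaving the tree is Lima–Paris (12); add Paris.
Step 7: cheapest edge leaving the tree is Paris–Tokyo (18); add Tokyo.
Step 8: cheapest edge leaving the tree is Delhi–Seoul (20); add Delhi.
The 5th edge added is Quito–Sofia.

Quito-Sofia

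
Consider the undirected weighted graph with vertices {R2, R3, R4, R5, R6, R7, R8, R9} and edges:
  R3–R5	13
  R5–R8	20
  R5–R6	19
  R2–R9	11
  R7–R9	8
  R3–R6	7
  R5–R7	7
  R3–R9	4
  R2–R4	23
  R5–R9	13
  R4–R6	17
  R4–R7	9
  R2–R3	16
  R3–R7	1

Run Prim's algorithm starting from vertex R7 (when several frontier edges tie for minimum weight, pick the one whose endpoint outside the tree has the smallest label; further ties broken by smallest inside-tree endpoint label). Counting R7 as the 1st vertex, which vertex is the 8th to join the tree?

R8

Prim, starting at R7.
Step 1: frontier [R3–R7 1, R5–R7 7, R7–R9 8, R4–R7 9] → take R3–R7 (1); add R3.
Step 2: frontier [R3–R9 4, R3–R6 7, R3–R5 13, R2–R3 16, R5–R7 7, R7–R9 8, R4–R7 9] → take R3–R9 (4); add R9.
Step 3: frontier [R3–R6 7, R3–R5 13, R2–R3 16, R5–R7 7, R4–R7 9, R2–R9 11, R5–R9 13] → take R5–R7 (7); add R5.
Step 4: frontier [R3–R6 7, R2–R3 16, R5–R6 19, R5–R8 20, R4–R7 9, R2–R9 11] → take R3–R6 (7); add R6.
Step 5: frontier [R2–R3 16, R5–R8 20, R4–R6 17, R4–R7 9, R2–R9 11] → take R4–R7 (9); add R4.
Step 6: frontier [R2–R3 16, R2–R4 23, R5–R8 20, R2–R9 11] → take R2–R9 (11); add R2.
Step 7: frontier [R5–R8 20] → take R5–R8 (20); add R8.
Vertex order: R7, R3, R9, R5, R6, R4, R2, R8. The 8th vertex is R8.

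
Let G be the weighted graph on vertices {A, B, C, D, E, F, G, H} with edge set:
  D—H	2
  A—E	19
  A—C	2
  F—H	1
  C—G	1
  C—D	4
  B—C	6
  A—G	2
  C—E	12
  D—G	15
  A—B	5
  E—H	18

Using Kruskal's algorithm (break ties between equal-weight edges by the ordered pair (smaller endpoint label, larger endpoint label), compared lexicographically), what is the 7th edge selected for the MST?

Kruskal: consider edges lightest-first.
C—G (1): add — endpoints in different components.
F—H (1): add — endpoints in different components.
A—C (2): add — endpoints in different components.
A—G (2): skip — A and G already connected.
D—H (2): add — endpoints in different components.
C—D (4): add — endpoints in different components.
A—B (5): add — endpoints in different components.
B—C (6): skip — B and C already connected.
C—E (12): add — endpoints in different components.
The 7th edge added is C—E.

C-E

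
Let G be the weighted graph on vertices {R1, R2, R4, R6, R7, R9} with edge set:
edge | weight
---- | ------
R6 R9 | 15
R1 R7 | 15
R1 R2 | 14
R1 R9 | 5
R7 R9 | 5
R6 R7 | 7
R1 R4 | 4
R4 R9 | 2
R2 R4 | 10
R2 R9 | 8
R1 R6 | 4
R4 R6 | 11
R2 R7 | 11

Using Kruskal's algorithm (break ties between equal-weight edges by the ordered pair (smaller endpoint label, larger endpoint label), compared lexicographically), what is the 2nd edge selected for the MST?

Kruskal: consider edges lightest-first.
R4 R9 (2): add. Components now {R4,R9} {R2} {R7} {R1} {R6}
R1 R4 (4): add. Components now {R1,R4,R9} {R2} {R7} {R6}
R1 R6 (4): add. Components now {R1,R4,R6,R9} {R2} {R7}
R1 R9 (5): skip — R9 and R1 already connected.
R7 R9 (5): add. Components now {R1,R4,R6,R7,R9} {R2}
R6 R7 (7): skip — R7 and R6 already connected.
R2 R9 (8): add. Components now {R1,R2,R4,R6,R7,R9}
The 2nd edge added is R1 R4.

R1-R4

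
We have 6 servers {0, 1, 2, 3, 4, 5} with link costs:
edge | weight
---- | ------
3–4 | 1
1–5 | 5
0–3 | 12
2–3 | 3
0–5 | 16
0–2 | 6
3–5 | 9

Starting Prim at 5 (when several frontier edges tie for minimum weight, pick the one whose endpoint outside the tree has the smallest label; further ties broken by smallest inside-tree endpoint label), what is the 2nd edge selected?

3-5

Prim's algorithm from 5:
Step 1: frontier [1–5 5, 3–5 9, 0–5 16] → take 1–5 (5); add 1.
Step 2: frontier [3–5 9, 0–5 16] → take 3–5 (9); add 3.
Step 3: frontier [3–4 1, 2–3 3, 0–3 12, 0–5 16] → take 3–4 (1); add 4.
Step 4: frontier [2–3 3, 0–3 12, 0–5 16] → take 2–3 (3); add 2.
Step 5: frontier [0–2 6, 0–3 12, 0–5 16] → take 0–2 (6); add 0.
The 2nd edge added is 3–5.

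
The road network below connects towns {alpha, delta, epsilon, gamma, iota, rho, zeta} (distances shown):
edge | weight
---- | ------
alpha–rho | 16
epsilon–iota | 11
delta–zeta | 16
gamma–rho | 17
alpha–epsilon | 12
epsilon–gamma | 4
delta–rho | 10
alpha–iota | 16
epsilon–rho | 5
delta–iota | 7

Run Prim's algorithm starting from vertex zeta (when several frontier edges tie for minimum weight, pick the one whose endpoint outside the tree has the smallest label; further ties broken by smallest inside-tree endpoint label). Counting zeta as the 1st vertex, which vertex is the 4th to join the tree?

rho

Grow the tree from zeta using Prim:
Step 1: cheapest edge leaving the tree is delta–zeta (16); add delta.
Step 2: cheapest edge leaving the tree is delta–iota (7); add iota.
Step 3: cheapest edge leaving the tree is delta–rho (10); add rho.
Step 4: cheapest edge leaving the tree is epsilon–rho (5); add epsilon.
Step 5: cheapest edge leaving the tree is epsilon–gamma (4); add gamma.
Step 6: cheapest edge leaving the tree is alpha–epsilon (12); add alpha.
Vertex order: zeta, delta, iota, rho, epsilon, gamma, alpha. The 4th vertex is rho.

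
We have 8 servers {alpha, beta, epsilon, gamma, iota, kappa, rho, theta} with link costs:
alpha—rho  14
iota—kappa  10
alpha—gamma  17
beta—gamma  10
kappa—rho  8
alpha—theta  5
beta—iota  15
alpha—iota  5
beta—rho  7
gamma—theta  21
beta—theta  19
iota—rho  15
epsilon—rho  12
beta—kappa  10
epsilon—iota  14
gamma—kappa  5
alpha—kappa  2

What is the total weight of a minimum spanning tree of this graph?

44

Prim's algorithm from rho:
Step 1: cheapest edge leaving the tree is beta—rho (7); add beta.
Step 2: cheapest edge leaving the tree is kappa—rho (8); add kappa.
Step 3: cheapest edge leaving the tree is alpha—kappa (2); add alpha.
Step 4: cheapest edge leaving the tree is gamma—kappa (5); add gamma.
Step 5: cheapest edge leaving the tree is alpha—iota (5); add iota.
Step 6: cheapest edge leaving the tree is alpha—theta (5); add theta.
Step 7: cheapest edge leaving the tree is epsilon—rho (12); add epsilon.
MST edges: beta—rho, kappa—rho, alpha—kappa, gamma—kappa, alpha—iota, alpha—theta, epsilon—rho; total weight 7+8+2+5+5+5+12 = 44.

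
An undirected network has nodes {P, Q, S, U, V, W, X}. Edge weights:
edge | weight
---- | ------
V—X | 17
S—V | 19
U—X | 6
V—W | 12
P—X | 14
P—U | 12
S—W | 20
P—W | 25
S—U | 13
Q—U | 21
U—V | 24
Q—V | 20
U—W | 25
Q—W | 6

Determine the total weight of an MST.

Kruskal: consider edges lightest-first.
Q—W (6): add — endpoints in different components.
U—X (6): add — endpoints in different components.
P—U (12): add — endpoints in different components.
V—W (12): add — endpoints in different components.
S—U (13): add — endpoints in different components.
P—X (14): skip — P and X already connected.
V—X (17): add — endpoints in different components.
MST edges: Q—W, U—X, P—U, V—W, S—U, V—X; total weight 6+6+12+12+13+17 = 66.

66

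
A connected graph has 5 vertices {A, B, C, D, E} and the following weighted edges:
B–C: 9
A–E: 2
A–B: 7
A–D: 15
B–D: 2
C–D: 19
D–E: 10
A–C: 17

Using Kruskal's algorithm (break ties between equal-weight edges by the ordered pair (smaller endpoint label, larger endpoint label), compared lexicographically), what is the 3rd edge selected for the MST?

Kruskal: consider edges lightest-first.
A–E (2): add — endpoints in different components.
B–D (2): add — endpoints in different components.
A–B (7): add — endpoints in different components.
B–C (9): add — endpoints in different components.
The 3rd edge added is A–B.

A-B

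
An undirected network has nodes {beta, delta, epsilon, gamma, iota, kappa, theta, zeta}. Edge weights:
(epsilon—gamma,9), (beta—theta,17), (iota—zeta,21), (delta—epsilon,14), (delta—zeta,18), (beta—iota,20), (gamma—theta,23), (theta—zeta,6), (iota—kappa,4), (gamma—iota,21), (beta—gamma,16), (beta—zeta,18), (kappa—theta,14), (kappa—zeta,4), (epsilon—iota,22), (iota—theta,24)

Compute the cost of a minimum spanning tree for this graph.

Grow the tree from epsilon using Prim:
Step 1: cheapest edge leaving the tree is epsilon—gamma (9); add gamma.
Step 2: cheapest edge leaving the tree is delta—epsilon (14); add delta.
Step 3: cheapest edge leaving the tree is beta—gamma (16); add beta.
Step 4: cheapest edge leaving the tree is beta—theta (17); add theta.
Step 5: cheapest edge leaving the tree is theta—zeta (6); add zeta.
Step 6: cheapest edge leaving the tree is kappa—zeta (4); add kappa.
Step 7: cheapest edge leaving the tree is iota—kappa (4); add iota.
MST edges: epsilon—gamma, delta—epsilon, beta—gamma, beta—theta, theta—zeta, kappa—zeta, iota—kappa; total weight 9+14+16+17+6+4+4 = 70.

70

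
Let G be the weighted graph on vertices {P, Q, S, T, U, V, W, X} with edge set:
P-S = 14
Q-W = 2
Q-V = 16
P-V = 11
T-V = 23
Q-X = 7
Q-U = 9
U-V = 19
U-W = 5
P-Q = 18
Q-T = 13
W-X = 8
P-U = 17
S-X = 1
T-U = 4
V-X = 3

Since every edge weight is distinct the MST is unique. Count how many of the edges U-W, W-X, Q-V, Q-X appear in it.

2

Sort edges by weight, then run Kruskal:
S-X (1): add — endpoints in different components.
Q-W (2): add — endpoints in different components.
V-X (3): add — endpoints in different components.
T-U (4): add — endpoints in different components.
U-W (5): add — endpoints in different components.
Q-X (7): add — endpoints in different components.
W-X (8): skip — W and X already connected.
Q-U (9): skip — Q and U already connected.
P-V (11): add — endpoints in different components.
MST edge set: {S-X, Q-W, V-X, T-U, U-W, Q-X, P-V}.
Of the listed edges, {U-W, Q-X} are in the MST → 2.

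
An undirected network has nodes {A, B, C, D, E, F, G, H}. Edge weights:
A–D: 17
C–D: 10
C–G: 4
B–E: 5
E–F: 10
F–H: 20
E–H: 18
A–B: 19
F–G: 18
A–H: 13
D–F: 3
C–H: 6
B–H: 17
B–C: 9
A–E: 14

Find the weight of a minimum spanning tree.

Sort edges by weight, then run Kruskal:
D–F (3): add — endpoints in different components.
C–G (4): add — endpoints in different components.
B–E (5): add — endpoints in different components.
C–H (6): add — endpoints in different components.
B–C (9): add — endpoints in different components.
C–D (10): add — endpoints in different components.
E–F (10): skip — E and F already connected.
A–H (13): add — endpoints in different components.
MST edges: D–F, C–G, B–E, C–H, B–C, C–D, A–H; total weight 3+4+5+6+9+10+13 = 50.

50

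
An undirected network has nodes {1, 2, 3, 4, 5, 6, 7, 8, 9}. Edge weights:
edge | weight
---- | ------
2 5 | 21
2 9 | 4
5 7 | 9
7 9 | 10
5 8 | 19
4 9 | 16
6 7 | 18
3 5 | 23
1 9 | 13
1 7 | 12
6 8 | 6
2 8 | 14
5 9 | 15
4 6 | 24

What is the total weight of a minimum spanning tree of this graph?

Prim, starting at 9.
Step 1: cheapest edge leaving the tree is 2 9 (4); add 2.
Step 2: cheapest edge leaving the tree is 7 9 (10); add 7.
Step 3: cheapest edge leaving the tree is 5 7 (9); add 5.
Step 4: cheapest edge leaving the tree is 1 7 (12); add 1.
Step 5: cheapest edge leaving the tree is 2 8 (14); add 8.
Step 6: cheapest edge leaving the tree is 6 8 (6); add 6.
Step 7: cheapest edge leaving the tree is 4 9 (16); add 4.
Step 8: cheapest edge leaving the tree is 3 5 (23); add 3.
MST edges: 2 9, 7 9, 5 7, 1 7, 2 8, 6 8, 4 9, 3 5; total weight 4+10+9+12+14+6+16+23 = 94.

94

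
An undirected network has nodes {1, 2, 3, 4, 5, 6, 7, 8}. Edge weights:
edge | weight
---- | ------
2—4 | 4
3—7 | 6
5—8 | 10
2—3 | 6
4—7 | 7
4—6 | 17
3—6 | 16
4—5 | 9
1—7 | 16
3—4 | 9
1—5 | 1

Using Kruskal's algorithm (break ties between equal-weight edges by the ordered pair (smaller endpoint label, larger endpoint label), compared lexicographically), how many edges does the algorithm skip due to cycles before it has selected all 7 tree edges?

3

Kruskal: consider edges lightest-first.
1—5 (1): add — endpoints in different components.
2—4 (4): add — endpoints in different components.
2—3 (6): add — endpoints in different components.
3—7 (6): add — endpoints in different components.
4—7 (7): skip — 4 and 7 already connected.
3—4 (9): skip — 3 and 4 already connected.
4—5 (9): add — endpoints in different components.
5—8 (10): add — endpoints in different components.
1—7 (16): skip — 1 and 7 already connected.
3—6 (16): add — endpoints in different components.
Edges rejected before the tree was complete: 3.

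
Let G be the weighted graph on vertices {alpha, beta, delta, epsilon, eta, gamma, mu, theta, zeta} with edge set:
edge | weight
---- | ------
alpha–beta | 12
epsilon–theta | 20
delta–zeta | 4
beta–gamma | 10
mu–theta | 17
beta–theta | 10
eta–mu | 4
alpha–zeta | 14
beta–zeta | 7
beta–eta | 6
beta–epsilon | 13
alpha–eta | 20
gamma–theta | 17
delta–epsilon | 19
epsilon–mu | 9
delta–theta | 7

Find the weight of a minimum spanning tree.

59

Kruskal: consider edges lightest-first.
delta–zeta (4): add — endpoints in different components.
eta–mu (4): add — endpoints in different components.
beta–eta (6): add — endpoints in different components.
beta–zeta (7): add — endpoints in different components.
delta–theta (7): add — endpoints in different components.
epsilon–mu (9): add — endpoints in different components.
beta–gamma (10): add — endpoints in different components.
beta–theta (10): skip — theta and beta already connected.
alpha–beta (12): add — endpoints in different components.
MST edges: delta–zeta, eta–mu, beta–eta, beta–zeta, delta–theta, epsilon–mu, beta–gamma, alpha–beta; total weight 4+4+6+7+7+9+10+12 = 59.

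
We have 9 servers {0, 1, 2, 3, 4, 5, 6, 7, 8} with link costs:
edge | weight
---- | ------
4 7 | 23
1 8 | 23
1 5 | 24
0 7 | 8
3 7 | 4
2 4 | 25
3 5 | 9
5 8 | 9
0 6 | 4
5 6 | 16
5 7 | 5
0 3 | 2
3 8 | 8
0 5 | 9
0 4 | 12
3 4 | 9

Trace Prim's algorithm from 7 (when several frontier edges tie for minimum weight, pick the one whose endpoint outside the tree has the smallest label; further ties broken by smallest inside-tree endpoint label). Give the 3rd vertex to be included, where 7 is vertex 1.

0

Grow the tree from 7 using Prim:
Step 1: cheapest edge leaving the tree is 3 7 (4); add 3.
Step 2: cheapest edge leaving the tree is 0 3 (2); add 0.
Step 3: cheapest edge leaving the tree is 0 6 (4); add 6.
Step 4: cheapest edge leaving the tree is 5 7 (5); add 5.
Step 5: cheapest edge leaving the tree is 3 8 (8); add 8.
Step 6: cheapest edge leaving the tree is 3 4 (9); add 4.
Step 7: cheapest edge leaving the tree is 1 8 (23); add 1.
Step 8: cheapest edge leaving the tree is 2 4 (25); add 2.
Vertex order: 7, 3, 0, 6, 5, 8, 4, 1, 2. The 3rd vertex is 0.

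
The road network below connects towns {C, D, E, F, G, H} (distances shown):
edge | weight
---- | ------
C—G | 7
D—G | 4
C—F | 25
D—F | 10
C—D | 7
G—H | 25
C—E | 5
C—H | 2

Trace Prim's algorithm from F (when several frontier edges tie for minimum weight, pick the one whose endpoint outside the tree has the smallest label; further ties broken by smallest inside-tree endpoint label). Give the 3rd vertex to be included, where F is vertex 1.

G

Prim's algorithm from F:
Step 1: frontier [D—F 10, C—F 25] → take D—F (10); add D.
Step 2: frontier [D—G 4, C—D 7, C—F 25] → take D—G (4); add G.
Step 3: frontier [C—D 7, C—F 25, C—G 7, G—H 25] → take C—D (7); add C.
Step 4: frontier [C—H 2, C—E 5, G—H 25] → take C—H (2); add H.
Step 5: frontier [C—E 5] → take C—E (5); add E.
Vertex order: F, D, G, C, H, E. The 3rd vertex is G.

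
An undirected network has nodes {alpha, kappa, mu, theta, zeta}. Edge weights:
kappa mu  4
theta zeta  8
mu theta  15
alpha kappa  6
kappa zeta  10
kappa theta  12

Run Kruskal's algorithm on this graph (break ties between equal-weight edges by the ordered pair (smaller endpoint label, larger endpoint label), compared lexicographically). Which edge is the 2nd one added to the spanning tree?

alpha-kappa

Sort edges by weight, then run Kruskal:
kappa mu (4): add. Components now {zeta} {alpha} {kappa,mu} {theta}
alpha kappa (6): add. Components now {zeta} {alpha,kappa,mu} {theta}
theta zeta (8): add. Components now {theta,zeta} {alpha,kappa,mu}
kappa zeta (10): add. Components now {alpha,kappa,mu,theta,zeta}
The 2nd edge added is alpha kappa.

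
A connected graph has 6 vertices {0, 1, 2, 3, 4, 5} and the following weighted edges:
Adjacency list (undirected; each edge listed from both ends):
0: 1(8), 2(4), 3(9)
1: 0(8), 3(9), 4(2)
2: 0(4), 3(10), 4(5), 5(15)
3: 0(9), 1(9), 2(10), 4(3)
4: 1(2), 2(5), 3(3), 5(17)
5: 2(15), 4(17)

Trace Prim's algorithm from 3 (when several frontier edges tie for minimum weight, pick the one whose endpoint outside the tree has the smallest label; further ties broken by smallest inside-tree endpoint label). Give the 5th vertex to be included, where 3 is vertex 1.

Grow the tree from 3 using Prim:
Step 1: frontier [3-4 3, 0-3 9, 1-3 9, 2-3 10] → take 3-4 (3); add 4.
Step 2: frontier [0-3 9, 1-3 9, 2-3 10, 1-4 2, 2-4 5, 4-5 17] → take 1-4 (2); add 1.
Step 3: frontier [0-1 8, 0-3 9, 2-3 10, 2-4 5, 4-5 17] → take 2-4 (5); add 2.
Step 4: frontier [0-1 8, 0-2 4, 2-5 15, 0-3 9, 4-5 17] → take 0-2 (4); add 0.
Step 5: frontier [2-5 15, 4-5 17] → take 2-5 (15); add 5.
Vertex order: 3, 4, 1, 2, 0, 5. The 5th vertex is 0.

0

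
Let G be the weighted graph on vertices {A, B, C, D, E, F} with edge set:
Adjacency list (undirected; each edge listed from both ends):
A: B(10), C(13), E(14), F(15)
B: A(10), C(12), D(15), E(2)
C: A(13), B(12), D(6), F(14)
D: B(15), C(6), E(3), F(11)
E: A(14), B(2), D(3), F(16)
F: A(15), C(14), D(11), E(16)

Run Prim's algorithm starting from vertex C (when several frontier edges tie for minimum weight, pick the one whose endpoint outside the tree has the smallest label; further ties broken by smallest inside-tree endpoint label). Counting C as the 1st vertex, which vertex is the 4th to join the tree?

B

Prim's algorithm from C:
Step 1: cheapest edge leaving the tree is C-D (6); add D.
Step 2: cheapest edge leaving the tree is D-E (3); add E.
Step 3: cheapest edge leaving the tree is B-E (2); add B.
Step 4: cheapest edge leaving the tree is A-B (10); add A.
Step 5: cheapest edge leaving the tree is D-F (11); add F.
Vertex order: C, D, E, B, A, F. The 4th vertex is B.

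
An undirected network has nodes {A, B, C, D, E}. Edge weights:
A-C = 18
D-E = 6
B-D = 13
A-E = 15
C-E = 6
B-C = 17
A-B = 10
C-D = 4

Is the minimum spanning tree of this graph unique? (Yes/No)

Sort edges by weight, then run Kruskal:
C-D (4): add. Components now {A} {B} {C,D} {E}
C-E (6): add. Components now {A} {B} {C,D,E}
D-E (6): skip — D and E already connected.
A-B (10): add. Components now {A,B} {C,D,E}
B-D (13): add. Components now {A,B,C,D,E}
Non-tree edge D-E has weight 6, equal to the heaviest edge on its tree cycle — swapping gives another MST of the same weight. Not unique.

No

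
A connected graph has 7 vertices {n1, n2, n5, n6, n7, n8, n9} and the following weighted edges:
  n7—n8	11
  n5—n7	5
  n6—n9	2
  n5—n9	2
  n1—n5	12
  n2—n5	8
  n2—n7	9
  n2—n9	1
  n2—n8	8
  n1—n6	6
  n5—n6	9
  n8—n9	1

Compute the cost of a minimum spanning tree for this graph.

Prim, starting at n2.
Step 1: cheapest edge leaving the tree is n2—n9 (1); add n9.
Step 2: cheapest edge leaving the tree is n8—n9 (1); add n8.
Step 3: cheapest edge leaving the tree is n5—n9 (2); add n5.
Step 4: cheapest edge leaving the tree is n6—n9 (2); add n6.
Step 5: cheapest edge leaving the tree is n5—n7 (5); add n7.
Step 6: cheapest edge leaving the tree is n1—n6 (6); add n1.
MST edges: n2—n9, n8—n9, n5—n9, n6—n9, n5—n7, n1—n6; total weight 1+1+2+2+5+6 = 17.

17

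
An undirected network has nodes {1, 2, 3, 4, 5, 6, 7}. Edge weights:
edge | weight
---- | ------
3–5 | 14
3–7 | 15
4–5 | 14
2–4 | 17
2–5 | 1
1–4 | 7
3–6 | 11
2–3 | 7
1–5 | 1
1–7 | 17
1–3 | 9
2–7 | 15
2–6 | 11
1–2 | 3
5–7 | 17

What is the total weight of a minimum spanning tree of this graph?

42

Kruskal's algorithm — process edges by increasing weight (ties by edge label):
1–5 (1): add. Components now {1,5} {2} {3} {4} {6} {7}
2–5 (1): add. Components now {1,2,5} {3} {4} {6} {7}
1–2 (3): skip — 1 and 2 already connected.
1–4 (7): add. Components now {1,2,4,5} {3} {6} {7}
2–3 (7): add. Components now {1,2,3,4,5} {6} {7}
1–3 (9): skip — 1 and 3 already connected.
2–6 (11): add. Components now {1,2,3,4,5,6} {7}
3–6 (11): skip — 3 and 6 already connected.
3–5 (14): skip — 3 and 5 already connected.
4–5 (14): skip — 4 and 5 already connected.
2–7 (15): add. Components now {1,2,3,4,5,6,7}
MST edges: 1–5, 2–5, 1–4, 2–3, 2–6, 2–7; total weight 1+1+7+7+11+15 = 42.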